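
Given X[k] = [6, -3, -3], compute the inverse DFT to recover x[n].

x[n] = (1/3) Σ(k=0 to 2) X[k] · e^(2πikn/3)

Computing each x[n]:
x[0] = 0
x[1] = 3
x[2] = 3

x = [0, 3, 3]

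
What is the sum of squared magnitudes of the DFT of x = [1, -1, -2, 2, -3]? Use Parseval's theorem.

Parseval: Σ|x[n]|² = (1/N)Σ|X[k]|², so Σ|X[k]|² = N·Σ|x[n]|² = 5·19.0000

Σ|X[k]|² = N·Σ|x[n]|² = 5·19.0000 = 95.0000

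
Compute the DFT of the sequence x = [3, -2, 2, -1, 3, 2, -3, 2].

X[k] = Σ(n=0 to 7) x[n] · ω_8^(nk)
where ω_8 = e^(-2πi/8)

Computing each X[k]:
X[0] = 6
X[1] = -0.7071-0.0503i
X[2] = 7+1i
X[3] = 0.7071+9.9497i
X[4] = 4
X[5] = 0.7071-9.9497i
X[6] = 7-1i
X[7] = -0.7071+0.0503i

X = [6, -0.7071-0.0503i, 7+1i, 0.7071+9.9497i, 4, 0.7071-9.9497i, 7-1i, -0.7071+0.0503i]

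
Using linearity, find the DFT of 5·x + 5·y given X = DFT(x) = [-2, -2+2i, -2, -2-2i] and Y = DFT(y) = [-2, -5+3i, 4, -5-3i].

By linearity: DFT(5x + 5y) = 5·DFT(x) + 5·DFT(y)
= 5·[-2, -2+2i, -2, -2-2i] + 5·[-2, -5+3i, 4, -5-3i]

Computing element-wise:
Z[0] = 5·(-2) + 5·(-2) = -20
Z[1] = 5·(-2+2i) + 5·(-5+3i) = -35+25i
Z[2] = 5·(-2) + 5·(4) = 10
Z[3] = 5·(-2-2i) + 5·(-5-3i) = -35-25i

DFT(5x + 5y) = 5·X + 5·Y = [-20, -35+25i, 10, -35-25i]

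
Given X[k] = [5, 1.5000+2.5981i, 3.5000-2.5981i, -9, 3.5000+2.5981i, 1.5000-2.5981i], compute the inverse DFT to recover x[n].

x[n] = (1/6) Σ(k=0 to 5) X[k] · e^(2πikn/6)

Computing each x[n]:
x[0] = 1
x[1] = 2
x[2] = -3
x[3] = 3
x[4] = 0
x[5] = 2

x = [1, 2, -3, 3, 0, 2]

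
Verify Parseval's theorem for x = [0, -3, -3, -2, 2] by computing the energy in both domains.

Time domain:
Σ|x[n]|² = |0|² + |-3|² + |-3|² + |-2|² + |2|² = 26.0000

Frequency domain:
(1/5)Σ|X[k]|² = (1/5)(|-6|² + |3.7361+5.3431i|² + |-0.7361+1.9879i|² + |-0.7361-1.9879i|² + |3.7361-5.3431i|²) = (1/5)·130.0000 = 26.0000

Both sides agree, confirming Parseval's theorem.

Σ|x[n]|² = (1/N)Σ|X[k]|² = 26.0000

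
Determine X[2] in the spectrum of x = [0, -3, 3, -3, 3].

X[2] = Σ(n=0 to 4) x[n] · ω_5^(2n) where ω_5 = e^(-2πi/5)
= (0)·ω_5^0 + (-3)·ω_5^2 + (3)·ω_5^4 + (-3)·ω_5^6 + (3)·ω_5^8

X[2] = 9.2331i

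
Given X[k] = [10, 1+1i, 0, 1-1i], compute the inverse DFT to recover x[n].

x[n] = (1/4) Σ(k=0 to 3) X[k] · e^(2πikn/4)

Computing each x[n]:
x[0] = 3
x[1] = 2
x[2] = 2
x[3] = 3

x = [3, 2, 2, 3]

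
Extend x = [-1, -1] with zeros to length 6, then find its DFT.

Original 2-point DFT: [-2, 0]
Zero-padded 6-point DFT provides frequency interpolation.

DFT_6([x, 0, ...]) = [-2, -1.5000+0.8660i, -0.5000+0.8660i, 0, -0.5000-0.8660i, -1.5000-0.8660i]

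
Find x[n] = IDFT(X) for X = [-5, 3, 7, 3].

x[n] = (1/4) Σ(k=0 to 3) X[k] · e^(2πikn/4)

Computing each x[n]:
x[0] = 2
x[1] = -3
x[2] = -1
x[3] = -3

x = [2, -3, -1, -3]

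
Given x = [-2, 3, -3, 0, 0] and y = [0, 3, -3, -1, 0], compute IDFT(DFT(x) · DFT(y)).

(x ⊛ y)[n] = Σ(m=0 to 4) x[m] · y[(n-m) mod 5]

Computing each output sample:
(x ⊛ y)[0] = 3
(x ⊛ y)[1] = -6
(x ⊛ y)[2] = 15
(x ⊛ y)[3] = -16
(x ⊛ y)[4] = 6

x ⊛ y = [3, -6, 15, -16, 6]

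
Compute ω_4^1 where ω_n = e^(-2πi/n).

ω_4^1 = e^(-2πi·1/4)
= cos(-2π·1/4) + i·sin(-2π·1/4)
= cos(-2π/4) + i·sin(-2π/4)

ω_4^1 = cos(-2π/4) + i·sin(-2π/4) = -1i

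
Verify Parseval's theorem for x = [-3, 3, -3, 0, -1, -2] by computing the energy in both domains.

Time domain:
Σ|x[n]|² = |-3|² + |3|² + |-3|² + |0|² + |-1|² + |-2|² = 32.0000

Frequency domain:
(1/6)Σ|X[k]|² = (1/6)(|-6|² + |-0.5000-2.5981i|² + |-1.5000-6.0622i|² + |-8|² + |-1.5000+6.0622i|² + |-0.5000+2.5981i|²) = (1/6)·192.0000 = 32.0000

Both sides agree, confirming Parseval's theorem.

Σ|x[n]|² = (1/N)Σ|X[k]|² = 32.0000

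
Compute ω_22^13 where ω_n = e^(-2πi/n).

ω_22^13 = e^(-2πi·13/22)
= cos(-2π·13/22) + i·sin(-2π·13/22)
= cos(-26π/22) + i·sin(-26π/22)

ω_22^13 = cos(-26π/22) + i·sin(-26π/22) = -0.8413+0.5406i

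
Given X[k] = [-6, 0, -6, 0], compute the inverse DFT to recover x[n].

x[n] = (1/4) Σ(k=0 to 3) X[k] · e^(2πikn/4)

Computing each x[n]:
x[0] = -3
x[1] = 0
x[2] = -3
x[3] = 0

x = [-3, 0, -3, 0]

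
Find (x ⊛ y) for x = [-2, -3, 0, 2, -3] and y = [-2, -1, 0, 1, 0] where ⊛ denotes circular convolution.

(x ⊛ y)[n] = Σ(m=0 to 4) x[m] · y[(n-m) mod 5]

Computing each output sample:
(x ⊛ y)[0] = 7
(x ⊛ y)[1] = 10
(x ⊛ y)[2] = 0
(x ⊛ y)[3] = -6
(x ⊛ y)[4] = 1

x ⊛ y = [7, 10, 0, -6, 1]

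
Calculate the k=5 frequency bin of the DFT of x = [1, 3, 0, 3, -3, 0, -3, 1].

X[5] = Σ(n=0 to 7) x[n] · ω_8^(5n) where ω_8 = e^(-2πi/8)
= (1)·ω_8^0 + (3)·ω_8^5 + (0)·ω_8^10 + (3)·ω_8^15 + (-3)·ω_8^20 + (0)·ω_8^25 + (-3)·ω_8^30 + (1)·ω_8^35

X[5] = 3.2929+0.5355i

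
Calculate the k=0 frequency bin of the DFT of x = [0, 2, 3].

X[0] = Σ(n=0 to 2) x[n] · ω_3^0 = Σ x[n]
= (0) + (2) + (3)

X[0] = 5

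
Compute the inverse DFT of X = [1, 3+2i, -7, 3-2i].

x[n] = (1/4) Σ(k=0 to 3) X[k] · e^(2πikn/4)

Computing each x[n]:
x[0] = 0
x[1] = 1
x[2] = -3
x[3] = 3

x = [0, 1, -3, 3]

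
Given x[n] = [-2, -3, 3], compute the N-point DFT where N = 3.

X[k] = Σ(n=0 to 2) x[n] · ω_3^(nk)
where ω_3 = e^(-2πi/3)

Computing each X[k]:
X[0] = -2
X[1] = -2.0000+5.1962i
X[2] = -2.0000-5.1962i

X = [-2, -2.0000+5.1962i, -2.0000-5.1962i]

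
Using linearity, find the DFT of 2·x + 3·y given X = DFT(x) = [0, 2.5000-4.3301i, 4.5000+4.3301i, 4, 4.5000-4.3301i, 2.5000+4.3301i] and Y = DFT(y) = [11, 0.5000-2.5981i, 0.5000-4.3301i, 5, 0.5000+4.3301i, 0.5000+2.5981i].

By linearity: DFT(2x + 3y) = 2·DFT(x) + 3·DFT(y)
= 2·[0, 2.5000-4.3301i, 4.5000+4.3301i, 4, 4.5000-4.3301i, 2.5000+4.3301i] + 3·[11, 0.5000-2.5981i, 0.5000-4.3301i, 5, 0.5000+4.3301i, 0.5000+2.5981i]

Computing element-wise:
Z[0] = 2·(0) + 3·(11) = 33
Z[1] = 2·(2.5000-4.3301i) + 3·(0.5000-2.5981i) = 6.5000-16.4545i
Z[2] = 2·(4.5000+4.3301i) + 3·(0.5000-4.3301i) = 10.5000-4.3301i
Z[3] = 2·(4) + 3·(5) = 23
Z[4] = 2·(4.5000-4.3301i) + 3·(0.5000+4.3301i) = 10.5000+4.3301i
Z[5] = 2·(2.5000+4.3301i) + 3·(0.5000+2.5981i) = 6.5000+16.4545i

DFT(2x + 3y) = 2·X + 3·Y = [33, 6.5000-16.4545i, 10.5000-4.3301i, 23, 10.5000+4.3301i, 6.5000+16.4545i]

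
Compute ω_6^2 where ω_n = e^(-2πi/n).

ω_6^2 = e^(-2πi·2/6)
= cos(-2π·2/6) + i·sin(-2π·2/6)
= cos(-4π/6) + i·sin(-4π/6)

ω_6^2 = cos(-4π/6) + i·sin(-4π/6) = -0.5000-0.8660i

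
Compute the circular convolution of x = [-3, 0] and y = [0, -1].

(x ⊛ y)[n] = Σ(m=0 to 1) x[m] · y[(n-m) mod 2]

Computing each output sample:
(x ⊛ y)[0] = 0
(x ⊛ y)[1] = 3

x ⊛ y = [0, 3]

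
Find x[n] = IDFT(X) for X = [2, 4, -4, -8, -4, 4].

x[n] = (1/6) Σ(k=0 to 5) X[k] · e^(2πikn/6)

Computing each x[n]:
x[0] = -1
x[1] = 3
x[2] = -1
x[3] = -1
x[4] = -1
x[5] = 3

x = [-1, 3, -1, -1, -1, 3]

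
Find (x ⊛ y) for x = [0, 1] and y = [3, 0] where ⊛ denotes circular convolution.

(x ⊛ y)[n] = Σ(m=0 to 1) x[m] · y[(n-m) mod 2]

Computing each output sample:
(x ⊛ y)[0] = 0
(x ⊛ y)[1] = 3

x ⊛ y = [0, 3]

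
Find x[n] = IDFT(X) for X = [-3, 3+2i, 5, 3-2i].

x[n] = (1/4) Σ(k=0 to 3) X[k] · e^(2πikn/4)

Computing each x[n]:
x[0] = 2
x[1] = -3
x[2] = -1
x[3] = -1

x = [2, -3, -1, -1]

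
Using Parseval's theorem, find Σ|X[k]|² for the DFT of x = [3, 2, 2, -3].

Parseval: Σ|x[n]|² = (1/N)Σ|X[k]|², so Σ|X[k]|² = N·Σ|x[n]|² = 4·26.0000

Σ|X[k]|² = N·Σ|x[n]|² = 4·26.0000 = 104.0000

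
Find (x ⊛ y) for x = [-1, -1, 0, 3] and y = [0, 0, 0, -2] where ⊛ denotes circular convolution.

(x ⊛ y)[n] = Σ(m=0 to 3) x[m] · y[(n-m) mod 4]

Computing each output sample:
(x ⊛ y)[0] = 2
(x ⊛ y)[1] = 0
(x ⊛ y)[2] = -6
(x ⊛ y)[3] = 2

x ⊛ y = [2, 0, -6, 2]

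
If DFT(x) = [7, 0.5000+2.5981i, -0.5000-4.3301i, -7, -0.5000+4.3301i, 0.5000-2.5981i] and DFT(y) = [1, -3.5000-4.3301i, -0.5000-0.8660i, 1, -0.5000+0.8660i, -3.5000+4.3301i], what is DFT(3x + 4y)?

By linearity: DFT(3x + 4y) = 3·DFT(x) + 4·DFT(y)
= 3·[7, 0.5000+2.5981i, -0.5000-4.3301i, -7, -0.5000+4.3301i, 0.5000-2.5981i] + 4·[1, -3.5000-4.3301i, -0.5000-0.8660i, 1, -0.5000+0.8660i, -3.5000+4.3301i]

Computing element-wise:
Z[0] = 3·(7) + 4·(1) = 25
Z[1] = 3·(0.5000+2.5981i) + 4·(-3.5000-4.3301i) = -12.5000-9.5261i
Z[2] = 3·(-0.5000-4.3301i) + 4·(-0.5000-0.8660i) = -3.5000-16.4543i
Z[3] = 3·(-7) + 4·(1) = -17
Z[4] = 3·(-0.5000+4.3301i) + 4·(-0.5000+0.8660i) = -3.5000+16.4543i
Z[5] = 3·(0.5000-2.5981i) + 4·(-3.5000+4.3301i) = -12.5000+9.5261i

DFT(3x + 4y) = 3·X + 4·Y = [25, -12.5000-9.5261i, -3.5000-16.4543i, -17, -3.5000+16.4543i, -12.5000+9.5261i]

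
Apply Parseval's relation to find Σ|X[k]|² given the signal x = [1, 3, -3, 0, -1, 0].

Parseval: Σ|x[n]|² = (1/N)Σ|X[k]|², so Σ|X[k]|² = N·Σ|x[n]|² = 6·20.0000

Σ|X[k]|² = N·Σ|x[n]|² = 6·20.0000 = 120.0000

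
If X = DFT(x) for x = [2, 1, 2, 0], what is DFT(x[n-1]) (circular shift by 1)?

Time shift by 1: X_shifted[k] = ω_4^(1k) · X[k]
Shifted x = [0, 2, 1, 2]

DFT(x[n-1]) = [5, -1, -3, -1]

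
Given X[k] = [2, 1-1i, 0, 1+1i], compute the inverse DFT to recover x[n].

x[n] = (1/4) Σ(k=0 to 3) X[k] · e^(2πikn/4)

Computing each x[n]:
x[0] = 1
x[1] = 1
x[2] = 0
x[3] = 0

x = [1, 1, 0, 0]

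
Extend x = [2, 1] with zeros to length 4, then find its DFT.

Original 2-point DFT: [3, 1]
Zero-padded 4-point DFT provides frequency interpolation.

DFT_4([x, 0, ...]) = [3, 2-1i, 1, 2+1i]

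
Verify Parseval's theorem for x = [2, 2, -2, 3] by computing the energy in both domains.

Time domain:
Σ|x[n]|² = |2|² + |2|² + |-2|² + |3|² = 21.0000

Frequency domain:
(1/4)Σ|X[k]|² = (1/4)(|5|² + |4+1i|² + |-5|² + |4-1i|²) = (1/4)·84.0000 = 21.0000

Both sides agree, confirming Parseval's theorem.

Σ|x[n]|² = (1/N)Σ|X[k]|² = 21.0000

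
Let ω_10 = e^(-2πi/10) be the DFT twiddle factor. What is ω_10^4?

ω_10^4 = e^(-2πi·4/10)
= cos(-2π·4/10) + i·sin(-2π·4/10)
= cos(-8π/10) + i·sin(-8π/10)

ω_10^4 = cos(-8π/10) + i·sin(-8π/10) = -0.8090-0.5878i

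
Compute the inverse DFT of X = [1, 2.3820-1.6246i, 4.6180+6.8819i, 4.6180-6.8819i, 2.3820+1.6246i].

x[n] = (1/5) Σ(k=0 to 4) X[k] · e^(2πikn/5)

Computing each x[n]:
x[0] = 3
x[1] = -2
x[2] = 3
x[3] = -3
x[4] = 0

x = [3, -2, 3, -3, 0]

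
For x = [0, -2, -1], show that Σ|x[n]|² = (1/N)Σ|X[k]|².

Time domain:
Σ|x[n]|² = |0|² + |-2|² + |-1|² = 5.0000

Frequency domain:
(1/3)Σ|X[k]|² = (1/3)(|-3|² + |1.5000+0.8660i|² + |1.5000-0.8660i|²) = (1/3)·15.0000 = 5.0000

Both sides agree, confirming Parseval's theorem.

Σ|x[n]|² = (1/N)Σ|X[k]|² = 5.0000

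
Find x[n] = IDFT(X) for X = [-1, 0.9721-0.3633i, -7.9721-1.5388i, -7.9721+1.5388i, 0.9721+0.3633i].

x[n] = (1/5) Σ(k=0 to 4) X[k] · e^(2πikn/5)

Computing each x[n]:
x[0] = -3
x[1] = 3
x[2] = -2
x[3] = -1
x[4] = 2

x = [-3, 3, -2, -1, 2]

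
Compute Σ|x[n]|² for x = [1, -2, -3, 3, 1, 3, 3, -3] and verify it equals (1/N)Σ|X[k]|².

Time domain:
Σ|x[n]|² = |1|² + |-2|² + |-3|² + |3|² + |1|² + |3|² + |3|² + |-3|² = 51.0000

Frequency domain:
(1/8)Σ|X[k]|² = (1/8)(|3|² + |-7.7782+5.2929i|² + |2-1i|² + |7.7782-6.7071i|² + |1|² + |7.7782+6.7071i|² + |2+1i|² + |-7.7782-5.2929i|²) = (1/8)·408.0000 = 51.0000

Both sides agree, confirming Parseval's theorem.

Σ|x[n]|² = (1/N)Σ|X[k]|² = 51.0000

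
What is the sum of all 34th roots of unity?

Sum of all nth roots of unity equals 0 for n > 1 (geometric series with r ≠ 1).

0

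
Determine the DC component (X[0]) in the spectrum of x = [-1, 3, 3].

X[0] = Σ(n=0 to 2) x[n] · ω_3^0 = Σ x[n]
= (-1) + (3) + (3)

X[0] = 5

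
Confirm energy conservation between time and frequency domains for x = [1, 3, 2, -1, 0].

Time domain:
Σ|x[n]|² = |1|² + |3|² + |2|² + |-1|² + |0|² = 15.0000

Frequency domain:
(1/5)Σ|X[k]|² = (1/5)(|5|² + |1.1180-4.6165i|² + |-1.1180+1.0898i|² + |-1.1180-1.0898i|² + |1.1180+4.6165i|²) = (1/5)·75.0000 = 15.0000

Both sides agree, confirming Parseval's theorem.

Σ|x[n]|² = (1/N)Σ|X[k]|² = 15.0000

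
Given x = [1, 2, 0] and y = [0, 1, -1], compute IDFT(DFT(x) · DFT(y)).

(x ⊛ y)[n] = Σ(m=0 to 2) x[m] · y[(n-m) mod 3]

Computing each output sample:
(x ⊛ y)[0] = -2
(x ⊛ y)[1] = 1
(x ⊛ y)[2] = 1

x ⊛ y = [-2, 1, 1]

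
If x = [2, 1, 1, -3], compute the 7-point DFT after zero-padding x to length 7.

Original 4-point DFT: [1, 1-4i, 5, 1+4i]
Zero-padded 7-point DFT provides frequency interpolation.

DFT_7([x, 0, ...]) = [1, 5.1039-0.4551i, -0.9940-2.8865i, 2.3901+3.2727i, 2.3901-3.2727i, -0.9940+2.8865i, 5.1039+0.4551i]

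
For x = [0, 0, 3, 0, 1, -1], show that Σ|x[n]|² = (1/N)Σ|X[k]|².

Time domain:
Σ|x[n]|² = |0|² + |0|² + |3|² + |0|² + |1|² + |-1|² = 11.0000

Frequency domain:
(1/6)Σ|X[k]|² = (1/6)(|3|² + |-2.5000-2.5981i|² + |-1.5000+0.8660i|² + |5|² + |-1.5000-0.8660i|² + |-2.5000+2.5981i|²) = (1/6)·66.0000 = 11.0000

Both sides agree, confirming Parseval's theorem.

Σ|x[n]|² = (1/N)Σ|X[k]|² = 11.0000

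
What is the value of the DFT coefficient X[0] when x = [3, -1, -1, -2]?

X[0] = Σ(n=0 to 3) x[n] · ω_4^0 = Σ x[n]
= (3) + (-1) + (-1) + (-2)

X[0] = -1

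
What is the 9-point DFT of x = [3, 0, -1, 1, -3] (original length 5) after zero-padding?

Original 5-point DFT: [0, 2.0729-1.6776i, 5.4271-3.6655i, 5.4271+3.6655i, 2.0729+1.6776i]
Zero-padded 9-point DFT provides frequency interpolation.

DFT_9([x, 0, ...]) = [0, 5.1454+1.1448i, 1.1416-0.7203i, 6.0000+1.7321i, 1.2130-4.4632i, 1.2130+4.4632i, 6.0000-1.7321i, 1.1416+0.7203i, 5.1454-1.1448i]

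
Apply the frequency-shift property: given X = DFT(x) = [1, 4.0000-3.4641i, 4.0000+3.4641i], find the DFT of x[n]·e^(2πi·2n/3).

Modulation property: DFT(ω_3^(-2n)·x[n]) = X[(k-2) mod 3], so circularly shift X by 2 positions.

X[k-2] = [4.0000-3.4641i, 4.0000+3.4641i, 1]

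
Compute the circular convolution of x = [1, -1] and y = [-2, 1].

(x ⊛ y)[n] = Σ(m=0 to 1) x[m] · y[(n-m) mod 2]

Computing each output sample:
(x ⊛ y)[0] = -3
(x ⊛ y)[1] = 3

x ⊛ y = [-3, 3]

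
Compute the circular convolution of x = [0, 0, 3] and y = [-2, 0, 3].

(x ⊛ y)[n] = Σ(m=0 to 2) x[m] · y[(n-m) mod 3]

Computing each output sample:
(x ⊛ y)[0] = 0
(x ⊛ y)[1] = 9
(x ⊛ y)[2] = -6

x ⊛ y = [0, 9, -6]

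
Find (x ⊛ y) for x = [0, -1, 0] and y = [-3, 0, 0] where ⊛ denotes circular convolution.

(x ⊛ y)[n] = Σ(m=0 to 2) x[m] · y[(n-m) mod 3]

Computing each output sample:
(x ⊛ y)[0] = 0
(x ⊛ y)[1] = 3
(x ⊛ y)[2] = 0

x ⊛ y = [0, 3, 0]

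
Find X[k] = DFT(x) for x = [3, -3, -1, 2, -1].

X[k] = Σ(n=0 to 4) x[n] · ω_5^(nk)
where ω_5 = e^(-2πi/5)

Computing each X[k]:
X[0] = 0
X[1] = 0.9549+3.6655i
X[2] = 6.5451-1.6776i
X[3] = 6.5451+1.6776i
X[4] = 0.9549-3.6655i

X = [0, 0.9549+3.6655i, 6.5451-1.6776i, 6.5451+1.6776i, 0.9549-3.6655i]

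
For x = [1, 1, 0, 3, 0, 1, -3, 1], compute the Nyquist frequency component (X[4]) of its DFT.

X[4] = Σ(n=0 to 7) x[n] · ω_8^(4n) where ω_8 = e^(-2πi/8)
= (1)·ω_8^0 + (1)·ω_8^4 + (0)·ω_8^8 + (3)·ω_8^12 + (0)·ω_8^16 + (1)·ω_8^20 + (-3)·ω_8^24 + (1)·ω_8^28

X[4] = -8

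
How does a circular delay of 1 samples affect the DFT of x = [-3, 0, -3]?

Time shift by 1: X_shifted[k] = ω_3^(1k) · X[k]
Shifted x = [-3, -3, 0]

DFT(x[n-1]) = [-6, -1.5000+2.5981i, -1.5000-2.5981i]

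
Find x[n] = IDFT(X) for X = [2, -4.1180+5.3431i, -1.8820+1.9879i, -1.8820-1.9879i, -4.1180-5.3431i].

x[n] = (1/5) Σ(k=0 to 4) X[k] · e^(2πikn/5)

Computing each x[n]:
x[0] = -2
x[1] = -2
x[2] = 1
x[3] = 2
x[4] = 3

x = [-2, -2, 1, 2, 3]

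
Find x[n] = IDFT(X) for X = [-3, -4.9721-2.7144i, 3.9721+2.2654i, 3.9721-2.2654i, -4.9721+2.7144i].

x[n] = (1/5) Σ(k=0 to 4) X[k] · e^(2πikn/5)

Computing each x[n]:
x[0] = -1
x[1] = -2
x[2] = 3
x[3] = 0
x[4] = -3

x = [-1, -2, 3, 0, -3]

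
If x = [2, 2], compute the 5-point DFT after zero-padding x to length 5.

Original 2-point DFT: [4, 0]
Zero-padded 5-point DFT provides frequency interpolation.

DFT_5([x, 0, ...]) = [4, 2.6180-1.9021i, 0.3820-1.1756i, 0.3820+1.1756i, 2.6180+1.9021i]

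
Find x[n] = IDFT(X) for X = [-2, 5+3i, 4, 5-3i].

x[n] = (1/4) Σ(k=0 to 3) X[k] · e^(2πikn/4)

Computing each x[n]:
x[0] = 3
x[1] = -3
x[2] = -2
x[3] = 0

x = [3, -3, -2, 0]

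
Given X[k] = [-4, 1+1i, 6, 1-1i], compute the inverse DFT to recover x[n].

x[n] = (1/4) Σ(k=0 to 3) X[k] · e^(2πikn/4)

Computing each x[n]:
x[0] = 1
x[1] = -3
x[2] = 0
x[3] = -2

x = [1, -3, 0, -2]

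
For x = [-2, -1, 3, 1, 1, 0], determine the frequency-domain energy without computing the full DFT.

Parseval: Σ|x[n]|² = (1/N)Σ|X[k]|², so Σ|X[k]|² = N·Σ|x[n]|² = 6·16.0000

Σ|X[k]|² = N·Σ|x[n]|² = 6·16.0000 = 96.0000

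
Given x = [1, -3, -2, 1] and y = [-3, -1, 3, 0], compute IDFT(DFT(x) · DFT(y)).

(x ⊛ y)[n] = Σ(m=0 to 3) x[m] · y[(n-m) mod 4]

Computing each output sample:
(x ⊛ y)[0] = -10
(x ⊛ y)[1] = 11
(x ⊛ y)[2] = 12
(x ⊛ y)[3] = -10

x ⊛ y = [-10, 11, 12, -10]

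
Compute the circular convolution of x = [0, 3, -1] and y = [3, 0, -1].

(x ⊛ y)[n] = Σ(m=0 to 2) x[m] · y[(n-m) mod 3]

Computing each output sample:
(x ⊛ y)[0] = -3
(x ⊛ y)[1] = 10
(x ⊛ y)[2] = -3

x ⊛ y = [-3, 10, -3]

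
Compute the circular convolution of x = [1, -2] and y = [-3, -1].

(x ⊛ y)[n] = Σ(m=0 to 1) x[m] · y[(n-m) mod 2]

Computing each output sample:
(x ⊛ y)[0] = -1
(x ⊛ y)[1] = 5

x ⊛ y = [-1, 5]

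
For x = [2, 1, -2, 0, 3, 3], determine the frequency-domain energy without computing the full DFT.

Parseval: Σ|x[n]|² = (1/N)Σ|X[k]|², so Σ|X[k]|² = N·Σ|x[n]|² = 6·27.0000

Σ|X[k]|² = N·Σ|x[n]|² = 6·27.0000 = 162.0000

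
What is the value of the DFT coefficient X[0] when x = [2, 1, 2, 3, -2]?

X[0] = Σ(n=0 to 4) x[n] · ω_5^0 = Σ x[n]
= (2) + (1) + (2) + (3) + (-2)

X[0] = 6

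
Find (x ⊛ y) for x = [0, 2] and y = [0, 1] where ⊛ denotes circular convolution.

(x ⊛ y)[n] = Σ(m=0 to 1) x[m] · y[(n-m) mod 2]

Computing each output sample:
(x ⊛ y)[0] = 2
(x ⊛ y)[1] = 0

x ⊛ y = [2, 0]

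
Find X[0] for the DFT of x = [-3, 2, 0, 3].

X[0] = Σ(n=0 to 3) x[n] · ω_4^0 = Σ x[n]
= (-3) + (2) + (0) + (3)

X[0] = 2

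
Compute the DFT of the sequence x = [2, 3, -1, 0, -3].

X[k] = Σ(n=0 to 4) x[n] · ω_5^(nk)
where ω_5 = e^(-2πi/5)

Computing each X[k]:
X[0] = 1
X[1] = 2.8090-5.1186i
X[2] = 1.6910-4.4778i
X[3] = 1.6910+4.4778i
X[4] = 2.8090+5.1186i

X = [1, 2.8090-5.1186i, 1.6910-4.4778i, 1.6910+4.4778i, 2.8090+5.1186i]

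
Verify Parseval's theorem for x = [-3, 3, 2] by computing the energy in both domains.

Time domain:
Σ|x[n]|² = |-3|² + |3|² + |2|² = 22.0000

Frequency domain:
(1/3)Σ|X[k]|² = (1/3)(|2|² + |-5.5000-0.8660i|² + |-5.5000+0.8660i|²) = (1/3)·66.0000 = 22.0000

Both sides agree, confirming Parseval's theorem.

Σ|x[n]|² = (1/N)Σ|X[k]|² = 22.0000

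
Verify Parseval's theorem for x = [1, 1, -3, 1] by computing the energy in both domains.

Time domain:
Σ|x[n]|² = |1|² + |1|² + |-3|² + |1|² = 12.0000

Frequency domain:
(1/4)Σ|X[k]|² = (1/4)(|0|² + |4|² + |-4|² + |4|²) = (1/4)·48.0000 = 12.0000

Both sides agree, confirming Parseval's theorem.

Σ|x[n]|² = (1/N)Σ|X[k]|² = 12.0000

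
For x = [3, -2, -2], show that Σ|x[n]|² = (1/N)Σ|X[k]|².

Time domain:
Σ|x[n]|² = |3|² + |-2|² + |-2|² = 17.0000

Frequency domain:
(1/3)Σ|X[k]|² = (1/3)(|-1|² + |5|² + |5|²) = (1/3)·51.0000 = 17.0000

Both sides agree, confirming Parseval's theorem.

Σ|x[n]|² = (1/N)Σ|X[k]|² = 17.0000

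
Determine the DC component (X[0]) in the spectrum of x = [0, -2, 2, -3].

X[0] = Σ(n=0 to 3) x[n] · ω_4^0 = Σ x[n]
= (0) + (-2) + (2) + (-3)

X[0] = -3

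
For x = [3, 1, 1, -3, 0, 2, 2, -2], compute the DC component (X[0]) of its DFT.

X[0] = Σ(n=0 to 7) x[n] · ω_8^0 = Σ x[n]
= (3) + (1) + (1) + (-3) + (0) + (2) + (2) + (-2)

X[0] = 4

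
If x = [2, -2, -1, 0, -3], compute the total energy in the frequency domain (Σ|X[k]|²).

Parseval: Σ|x[n]|² = (1/N)Σ|X[k]|², so Σ|X[k]|² = N·Σ|x[n]|² = 5·18.0000

Σ|X[k]|² = N·Σ|x[n]|² = 5·18.0000 = 90.0000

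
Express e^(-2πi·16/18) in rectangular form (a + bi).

ω_18^16 = e^(-2πi·16/18)
= cos(-2π·16/18) + i·sin(-2π·16/18)
= cos(-32π/18) + i·sin(-32π/18)

ω_18^16 = cos(-32π/18) + i·sin(-32π/18) = 0.7660+0.6428i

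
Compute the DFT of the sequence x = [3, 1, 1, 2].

X[k] = Σ(n=0 to 3) x[n] · ω_4^(nk)
where ω_4 = e^(-2πi/4)

Computing each X[k]:
X[0] = 7
X[1] = 2+1i
X[2] = 1
X[3] = 2-1i

X = [7, 2+1i, 1, 2-1i]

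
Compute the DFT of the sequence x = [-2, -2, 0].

X[k] = Σ(n=0 to 2) x[n] · ω_3^(nk)
where ω_3 = e^(-2πi/3)

Computing each X[k]:
X[0] = -4
X[1] = -1.0000+1.7321i
X[2] = -1.0000-1.7321i

X = [-4, -1.0000+1.7321i, -1.0000-1.7321i]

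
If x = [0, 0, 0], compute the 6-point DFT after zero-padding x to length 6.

Original 3-point DFT: [0, 0, 0]
Zero-padded 6-point DFT provides frequency interpolation.

DFT_6([x, 0, ...]) = [0, 0, 0, 0, 0, 0]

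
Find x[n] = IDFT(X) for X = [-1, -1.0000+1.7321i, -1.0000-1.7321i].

x[n] = (1/3) Σ(k=0 to 2) X[k] · e^(2πikn/3)

Computing each x[n]:
x[0] = -1
x[1] = -1
x[2] = 1

x = [-1, -1, 1]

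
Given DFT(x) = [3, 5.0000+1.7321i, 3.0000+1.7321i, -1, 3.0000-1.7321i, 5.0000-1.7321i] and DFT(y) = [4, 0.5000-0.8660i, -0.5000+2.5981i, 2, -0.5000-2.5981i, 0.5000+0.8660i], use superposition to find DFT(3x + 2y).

By linearity: DFT(3x + 2y) = 3·DFT(x) + 2·DFT(y)
= 3·[3, 5.0000+1.7321i, 3.0000+1.7321i, -1, 3.0000-1.7321i, 5.0000-1.7321i] + 2·[4, 0.5000-0.8660i, -0.5000+2.5981i, 2, -0.5000-2.5981i, 0.5000+0.8660i]

Computing element-wise:
Z[0] = 3·(3) + 2·(4) = 17
Z[1] = 3·(5.0000+1.7321i) + 2·(0.5000-0.8660i) = 16.0000+3.4643i
Z[2] = 3·(3.0000+1.7321i) + 2·(-0.5000+2.5981i) = 8.0000+10.3925i
Z[3] = 3·(-1) + 2·(2) = 1
Z[4] = 3·(3.0000-1.7321i) + 2·(-0.5000-2.5981i) = 8.0000-10.3925i
Z[5] = 3·(5.0000-1.7321i) + 2·(0.5000+0.8660i) = 16.0000-3.4643i

DFT(3x + 2y) = 3·X + 2·Y = [17, 16.0000+3.4643i, 8.0000+10.3925i, 1, 8.0000-10.3925i, 16.0000-3.4643i]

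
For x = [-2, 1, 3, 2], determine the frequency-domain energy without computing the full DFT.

Parseval: Σ|x[n]|² = (1/N)Σ|X[k]|², so Σ|X[k]|² = N·Σ|x[n]|² = 4·18.0000

Σ|X[k]|² = N·Σ|x[n]|² = 4·18.0000 = 72.0000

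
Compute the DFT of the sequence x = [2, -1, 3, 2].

X[k] = Σ(n=0 to 3) x[n] · ω_4^(nk)
where ω_4 = e^(-2πi/4)

Computing each X[k]:
X[0] = 6
X[1] = -1+3i
X[2] = 4
X[3] = -1-3i

X = [6, -1+3i, 4, -1-3i]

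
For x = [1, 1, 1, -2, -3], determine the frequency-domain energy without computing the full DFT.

Parseval: Σ|x[n]|² = (1/N)Σ|X[k]|², so Σ|X[k]|² = N·Σ|x[n]|² = 5·16.0000

Σ|X[k]|² = N·Σ|x[n]|² = 5·16.0000 = 80.0000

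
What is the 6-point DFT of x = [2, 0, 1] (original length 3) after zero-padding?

Original 3-point DFT: [3, 1.5000+0.8660i, 1.5000-0.8660i]
Zero-padded 6-point DFT provides frequency interpolation.

DFT_6([x, 0, ...]) = [3, 1.5000-0.8660i, 1.5000+0.8660i, 3, 1.5000-0.8660i, 1.5000+0.8660i]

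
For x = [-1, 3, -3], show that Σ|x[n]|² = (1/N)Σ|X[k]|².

Time domain:
Σ|x[n]|² = |-1|² + |3|² + |-3|² = 19.0000

Frequency domain:
(1/3)Σ|X[k]|² = (1/3)(|-1|² + |-1.0000-5.1962i|² + |-1.0000+5.1962i|²) = (1/3)·57.0000 = 19.0000

Both sides agree, confirming Parseval's theorem.

Σ|x[n]|² = (1/N)Σ|X[k]|² = 19.0000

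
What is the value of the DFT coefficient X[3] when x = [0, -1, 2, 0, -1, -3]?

X[3] = Σ(n=0 to 5) x[n] · ω_6^(3n) where ω_6 = e^(-2πi/6)
= (0)·ω_6^0 + (-1)·ω_6^3 + (2)·ω_6^6 + (0)·ω_6^9 + (-1)·ω_6^12 + (-3)·ω_6^15

X[3] = 5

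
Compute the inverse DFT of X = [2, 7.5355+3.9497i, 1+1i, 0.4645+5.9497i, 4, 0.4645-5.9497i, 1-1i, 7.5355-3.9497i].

x[n] = (1/8) Σ(k=0 to 7) X[k] · e^(2πikn/8)

Computing each x[n]:
x[0] = 3
x[1] = -1
x[2] = 1
x[3] = -3
x[4] = -1
x[5] = 0
x[6] = 0
x[7] = 3

x = [3, -1, 1, -3, -1, 0, 0, 3]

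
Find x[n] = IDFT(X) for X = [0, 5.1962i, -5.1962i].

x[n] = (1/3) Σ(k=0 to 2) X[k] · e^(2πikn/3)

Computing each x[n]:
x[0] = 0
x[1] = -3
x[2] = 3

x = [0, -3, 3]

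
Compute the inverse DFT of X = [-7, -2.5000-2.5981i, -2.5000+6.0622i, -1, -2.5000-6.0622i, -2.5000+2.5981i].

x[n] = (1/6) Σ(k=0 to 5) X[k] · e^(2πikn/6)

Computing each x[n]:
x[0] = -3
x[1] = -2
x[2] = 2
x[3] = -1
x[4] = -3
x[5] = 0

x = [-3, -2, 2, -1, -3, 0]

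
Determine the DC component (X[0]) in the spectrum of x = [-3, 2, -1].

X[0] = Σ(n=0 to 2) x[n] · ω_3^0 = Σ x[n]
= (-3) + (2) + (-1)

X[0] = -2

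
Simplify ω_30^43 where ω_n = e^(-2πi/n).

Since ω_30^30 = 1, powers reduce modulo 30.
43 mod 30 = 13
So ω_30^43 = ω_30^13 = e^(-2πi·13/30)

ω_30^43 = ω_30^13 = -0.9135-0.4067i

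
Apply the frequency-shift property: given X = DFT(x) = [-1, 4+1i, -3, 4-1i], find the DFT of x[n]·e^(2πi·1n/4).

Modulation property: DFT(ω_4^(-1n)·x[n]) = X[(k-1) mod 4], so circularly shift X by 1 positions.

X[k-1] = [4-1i, -1, 4+1i, -3]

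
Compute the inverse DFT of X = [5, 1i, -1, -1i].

x[n] = (1/4) Σ(k=0 to 3) X[k] · e^(2πikn/4)

Computing each x[n]:
x[0] = 1
x[1] = 1
x[2] = 1
x[3] = 2

x = [1, 1, 1, 2]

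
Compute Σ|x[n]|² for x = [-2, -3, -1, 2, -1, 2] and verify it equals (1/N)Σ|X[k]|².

Time domain:
Σ|x[n]|² = |-2|² + |-3|² + |-1|² + |2|² + |-1|² + |2|² = 23.0000

Frequency domain:
(1/6)Σ|X[k]|² = (1/6)(|-3|² + |-3.5000+4.3301i|² + |1.5000+4.3301i|² + |-5|² + |1.5000-4.3301i|² + |-3.5000-4.3301i|²) = (1/6)·138.0000 = 23.0000

Both sides agree, confirming Parseval's theorem.

Σ|x[n]|² = (1/N)Σ|X[k]|² = 23.0000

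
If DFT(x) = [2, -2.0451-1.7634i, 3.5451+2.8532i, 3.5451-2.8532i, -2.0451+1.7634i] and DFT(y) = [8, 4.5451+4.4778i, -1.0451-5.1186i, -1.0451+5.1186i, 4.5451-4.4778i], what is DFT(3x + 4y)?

By linearity: DFT(3x + 4y) = 3·DFT(x) + 4·DFT(y)
= 3·[2, -2.0451-1.7634i, 3.5451+2.8532i, 3.5451-2.8532i, -2.0451+1.7634i] + 4·[8, 4.5451+4.4778i, -1.0451-5.1186i, -1.0451+5.1186i, 4.5451-4.4778i]

Computing element-wise:
Z[0] = 3·(2) + 4·(8) = 38
Z[1] = 3·(-2.0451-1.7634i) + 4·(4.5451+4.4778i) = 12.0451+12.6210i
Z[2] = 3·(3.5451+2.8532i) + 4·(-1.0451-5.1186i) = 6.4549-11.9148i
Z[3] = 3·(3.5451-2.8532i) + 4·(-1.0451+5.1186i) = 6.4549+11.9148i
Z[4] = 3·(-2.0451+1.7634i) + 4·(4.5451-4.4778i) = 12.0451-12.6210i

DFT(3x + 4y) = 3·X + 4·Y = [38, 12.0451+12.6210i, 6.4549-11.9148i, 6.4549+11.9148i, 12.0451-12.6210i]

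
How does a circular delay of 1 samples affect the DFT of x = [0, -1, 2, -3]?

Time shift by 1: X_shifted[k] = ω_4^(1k) · X[k]
Shifted x = [-3, 0, -1, 2]

DFT(x[n-1]) = [-2, -2+2i, -6, -2-2i]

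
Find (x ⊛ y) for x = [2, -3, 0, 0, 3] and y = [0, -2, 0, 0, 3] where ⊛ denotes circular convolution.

(x ⊛ y)[n] = Σ(m=0 to 4) x[m] · y[(n-m) mod 5]

Computing each output sample:
(x ⊛ y)[0] = -15
(x ⊛ y)[1] = -4
(x ⊛ y)[2] = 6
(x ⊛ y)[3] = 9
(x ⊛ y)[4] = 6

x ⊛ y = [-15, -4, 6, 9, 6]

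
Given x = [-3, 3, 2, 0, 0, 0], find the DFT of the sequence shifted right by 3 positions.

Time shift by 3: X_shifted[k] = ω_6^(3k) · X[k]
Shifted x = [0, 0, 0, -3, 3, 2]

DFT(x[n-3]) = [2, 2.5000+4.3301i, -5.5000-0.8660i, 4, -5.5000+0.8660i, 2.5000-4.3301i]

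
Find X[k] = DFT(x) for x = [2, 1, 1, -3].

X[k] = Σ(n=0 to 3) x[n] · ω_4^(nk)
where ω_4 = e^(-2πi/4)

Computing each X[k]:
X[0] = 1
X[1] = 1-4i
X[2] = 5
X[3] = 1+4i

X = [1, 1-4i, 5, 1+4i]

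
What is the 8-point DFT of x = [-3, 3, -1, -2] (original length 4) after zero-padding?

Original 4-point DFT: [-3, -2-5i, -5, -2+5i]
Zero-padded 8-point DFT provides frequency interpolation.

DFT_8([x, 0, ...]) = [-3, 0.5355+0.2929i, -2-5i, -6.5355-1.7071i, -5, -6.5355+1.7071i, -2+5i, 0.5355-0.2929i]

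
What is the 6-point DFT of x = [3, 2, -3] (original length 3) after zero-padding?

Original 3-point DFT: [2, 3.5000-4.3301i, 3.5000+4.3301i]
Zero-padded 6-point DFT provides frequency interpolation.

DFT_6([x, 0, ...]) = [2, 5.5000+0.8660i, 3.5000-4.3301i, -2, 3.5000+4.3301i, 5.5000-0.8660i]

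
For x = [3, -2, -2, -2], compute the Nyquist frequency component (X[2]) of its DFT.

X[2] = Σ(n=0 to 3) x[n] · ω_4^(2n) where ω_4 = e^(-2πi/4)
= (3)·ω_4^0 + (-2)·ω_4^2 + (-2)·ω_4^4 + (-2)·ω_4^6

X[2] = 5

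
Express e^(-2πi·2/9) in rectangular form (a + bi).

ω_9^2 = e^(-2πi·2/9)
= cos(-2π·2/9) + i·sin(-2π·2/9)
= cos(-4π/9) + i·sin(-4π/9)

ω_9^2 = cos(-4π/9) + i·sin(-4π/9) = 0.1736-0.9848i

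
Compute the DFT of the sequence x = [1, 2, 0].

X[k] = Σ(n=0 to 2) x[n] · ω_3^(nk)
where ω_3 = e^(-2πi/3)

Computing each X[k]:
X[0] = 3
X[1] = -1.7321i
X[2] = 1.7321i

X = [3, -1.7321i, 1.7321i]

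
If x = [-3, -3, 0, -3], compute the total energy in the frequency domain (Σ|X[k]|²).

Parseval: Σ|x[n]|² = (1/N)Σ|X[k]|², so Σ|X[k]|² = N·Σ|x[n]|² = 4·27.0000

Σ|X[k]|² = N·Σ|x[n]|² = 4·27.0000 = 108.0000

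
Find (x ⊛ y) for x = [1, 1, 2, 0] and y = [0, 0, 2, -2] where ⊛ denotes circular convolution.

(x ⊛ y)[n] = Σ(m=0 to 3) x[m] · y[(n-m) mod 4]

Computing each output sample:
(x ⊛ y)[0] = 2
(x ⊛ y)[1] = -4
(x ⊛ y)[2] = 2
(x ⊛ y)[3] = 0

x ⊛ y = [2, -4, 2, 0]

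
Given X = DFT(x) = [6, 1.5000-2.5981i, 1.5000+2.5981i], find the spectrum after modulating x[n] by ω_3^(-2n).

Modulation property: DFT(ω_3^(-2n)·x[n]) = X[(k-2) mod 3], so circularly shift X by 2 positions.

X[k-2] = [1.5000-2.5981i, 1.5000+2.5981i, 6]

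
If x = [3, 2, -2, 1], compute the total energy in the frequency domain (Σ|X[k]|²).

Parseval: Σ|x[n]|² = (1/N)Σ|X[k]|², so Σ|X[k]|² = N·Σ|x[n]|² = 4·18.0000

Σ|X[k]|² = N·Σ|x[n]|² = 4·18.0000 = 72.0000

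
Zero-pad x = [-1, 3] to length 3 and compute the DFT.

Original 2-point DFT: [2, -4]
Zero-padded 3-point DFT provides frequency interpolation.

DFT_3([x, 0, ...]) = [2, -2.5000-2.5981i, -2.5000+2.5981i]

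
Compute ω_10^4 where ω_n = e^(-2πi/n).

ω_10^4 = e^(-2πi·4/10)
= cos(-2π·4/10) + i·sin(-2π·4/10)
= cos(-8π/10) + i·sin(-8π/10)

ω_10^4 = cos(-8π/10) + i·sin(-8π/10) = -0.8090-0.5878i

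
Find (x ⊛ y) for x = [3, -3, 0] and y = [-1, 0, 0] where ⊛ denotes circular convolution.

(x ⊛ y)[n] = Σ(m=0 to 2) x[m] · y[(n-m) mod 3]

Computing each output sample:
(x ⊛ y)[0] = -3
(x ⊛ y)[1] = 3
(x ⊛ y)[2] = 0

x ⊛ y = [-3, 3, 0]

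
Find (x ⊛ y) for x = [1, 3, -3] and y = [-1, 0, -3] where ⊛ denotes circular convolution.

(x ⊛ y)[n] = Σ(m=0 to 2) x[m] · y[(n-m) mod 3]

Computing each output sample:
(x ⊛ y)[0] = -10
(x ⊛ y)[1] = 6
(x ⊛ y)[2] = 0

x ⊛ y = [-10, 6, 0]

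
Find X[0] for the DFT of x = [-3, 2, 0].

X[0] = Σ(n=0 to 2) x[n] · ω_3^0 = Σ x[n]
= (-3) + (2) + (0)

X[0] = -1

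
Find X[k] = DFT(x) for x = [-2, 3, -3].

X[k] = Σ(n=0 to 2) x[n] · ω_3^(nk)
where ω_3 = e^(-2πi/3)

Computing each X[k]:
X[0] = -2
X[1] = -2.0000-5.1962i
X[2] = -2.0000+5.1962i

X = [-2, -2.0000-5.1962i, -2.0000+5.1962i]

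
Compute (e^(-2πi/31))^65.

Since ω_31^31 = 1, powers reduce modulo 31.
65 mod 31 = 3
So ω_31^65 = ω_31^3 = e^(-2πi·3/31)

ω_31^65 = ω_31^3 = 0.8208-0.5713i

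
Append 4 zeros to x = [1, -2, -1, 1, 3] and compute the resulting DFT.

Original 5-point DFT: [2, 1.3090+5.9309i, 0.1910+1.0368i, 0.1910-1.0368i, 1.3090-5.9309i]
Zero-padded 9-point DFT provides frequency interpolation.

DFT_9([x, 0, ...]) = [2, -4.0248+0.3783i, 3.3905+5.1060i, 2.0000-1.7321i, 2.1343+2.1297i, 2.1343-2.1297i, 2.0000+1.7321i, 3.3905-5.1060i, -4.0248-0.3783i]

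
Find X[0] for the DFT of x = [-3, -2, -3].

X[0] = Σ(n=0 to 2) x[n] · ω_3^0 = Σ x[n]
= (-3) + (-2) + (-3)

X[0] = -8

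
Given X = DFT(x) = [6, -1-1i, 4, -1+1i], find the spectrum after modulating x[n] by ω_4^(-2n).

Modulation property: DFT(ω_4^(-2n)·x[n]) = X[(k-2) mod 4], so circularly shift X by 2 positions.

X[k-2] = [4, -1+1i, 6, -1-1i]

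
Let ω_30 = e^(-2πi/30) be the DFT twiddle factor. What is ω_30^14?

ω_30^14 = e^(-2πi·14/30)
= cos(-2π·14/30) + i·sin(-2π·14/30)
= cos(-28π/30) + i·sin(-28π/30)

ω_30^14 = cos(-28π/30) + i·sin(-28π/30) = -0.9781-0.2079i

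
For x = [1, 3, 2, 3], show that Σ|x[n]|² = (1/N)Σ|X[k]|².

Time domain:
Σ|x[n]|² = |1|² + |3|² + |2|² + |3|² = 23.0000

Frequency domain:
(1/4)Σ|X[k]|² = (1/4)(|9|² + |-1|² + |-3|² + |-1|²) = (1/4)·92.0000 = 23.0000

Both sides agree, confirming Parseval's theorem.

Σ|x[n]|² = (1/N)Σ|X[k]|² = 23.0000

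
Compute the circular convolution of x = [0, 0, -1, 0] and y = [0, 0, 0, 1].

(x ⊛ y)[n] = Σ(m=0 to 3) x[m] · y[(n-m) mod 4]

Computing each output sample:
(x ⊛ y)[0] = 0
(x ⊛ y)[1] = -1
(x ⊛ y)[2] = 0
(x ⊛ y)[3] = 0

x ⊛ y = [0, -1, 0, 0]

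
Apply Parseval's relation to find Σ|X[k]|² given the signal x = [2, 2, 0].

Parseval: Σ|x[n]|² = (1/N)Σ|X[k]|², so Σ|X[k]|² = N·Σ|x[n]|² = 3·8.0000

Σ|X[k]|² = N·Σ|x[n]|² = 3·8.0000 = 24.0000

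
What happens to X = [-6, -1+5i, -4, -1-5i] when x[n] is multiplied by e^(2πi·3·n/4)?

Modulation property: DFT(ω_4^(-3n)·x[n]) = X[(k-3) mod 4], so circularly shift X by 3 positions.

X[k-3] = [-1+5i, -4, -1-5i, -6]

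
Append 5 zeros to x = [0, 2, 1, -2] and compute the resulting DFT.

Original 4-point DFT: [1, -1-4i, 1, -1+4i]
Zero-padded 9-point DFT provides frequency interpolation.

DFT_9([x, 0, ...]) = [1, 2.7057-0.5383i, 0.4076-4.0437i, -3.5000-0.8660i, -0.1133+1.6908i, -0.1133-1.6908i, -3.5000+0.8660i, 0.4076+4.0437i, 2.7057+0.5383i]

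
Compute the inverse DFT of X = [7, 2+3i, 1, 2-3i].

x[n] = (1/4) Σ(k=0 to 3) X[k] · e^(2πikn/4)

Computing each x[n]:
x[0] = 3
x[1] = 0
x[2] = 1
x[3] = 3

x = [3, 0, 1, 3]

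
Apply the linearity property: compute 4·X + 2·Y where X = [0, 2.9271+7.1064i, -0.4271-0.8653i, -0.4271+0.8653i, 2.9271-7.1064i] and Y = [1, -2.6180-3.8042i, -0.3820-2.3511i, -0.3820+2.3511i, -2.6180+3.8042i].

By linearity: DFT(4x + 2y) = 4·DFT(x) + 2·DFT(y)
= 4·[0, 2.9271+7.1064i, -0.4271-0.8653i, -0.4271+0.8653i, 2.9271-7.1064i] + 2·[1, -2.6180-3.8042i, -0.3820-2.3511i, -0.3820+2.3511i, -2.6180+3.8042i]

Computing element-wise:
Z[0] = 4·(0) + 2·(1) = 2
Z[1] = 4·(2.9271+7.1064i) + 2·(-2.6180-3.8042i) = 6.4724+20.8172i
Z[2] = 4·(-0.4271-0.8653i) + 2·(-0.3820-2.3511i) = -2.4724-8.1634i
Z[3] = 4·(-0.4271+0.8653i) + 2·(-0.3820+2.3511i) = -2.4724+8.1634i
Z[4] = 4·(2.9271-7.1064i) + 2·(-2.6180+3.8042i) = 6.4724-20.8172i

DFT(4x + 2y) = 4·X + 2·Y = [2, 6.4724+20.8172i, -2.4724-8.1634i, -2.4724+8.1634i, 6.4724-20.8172i]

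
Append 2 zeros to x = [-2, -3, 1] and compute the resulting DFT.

Original 3-point DFT: [-4, -1.0000+3.4641i, -1.0000-3.4641i]
Zero-padded 5-point DFT provides frequency interpolation.

DFT_5([x, 0, ...]) = [-4, -3.7361+2.2654i, 0.7361+2.7144i, 0.7361-2.7144i, -3.7361-2.2654i]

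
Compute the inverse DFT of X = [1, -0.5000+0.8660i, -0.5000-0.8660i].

x[n] = (1/3) Σ(k=0 to 2) X[k] · e^(2πikn/3)

Computing each x[n]:
x[0] = 0
x[1] = 0
x[2] = 1

x = [0, 0, 1]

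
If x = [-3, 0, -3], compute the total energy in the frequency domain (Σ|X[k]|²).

Parseval: Σ|x[n]|² = (1/N)Σ|X[k]|², so Σ|X[k]|² = N·Σ|x[n]|² = 3·18.0000

Σ|X[k]|² = N·Σ|x[n]|² = 3·18.0000 = 54.0000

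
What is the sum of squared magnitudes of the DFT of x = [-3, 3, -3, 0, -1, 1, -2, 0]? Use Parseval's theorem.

Parseval: Σ|x[n]|² = (1/N)Σ|X[k]|², so Σ|X[k]|² = N·Σ|x[n]|² = 8·33.0000

Σ|X[k]|² = N·Σ|x[n]|² = 8·33.0000 = 264.0000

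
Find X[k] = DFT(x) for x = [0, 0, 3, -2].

X[k] = Σ(n=0 to 3) x[n] · ω_4^(nk)
where ω_4 = e^(-2πi/4)

Computing each X[k]:
X[0] = 1
X[1] = -3-2i
X[2] = 5
X[3] = -3+2i

X = [1, -3-2i, 5, -3+2i]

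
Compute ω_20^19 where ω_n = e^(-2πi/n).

ω_20^19 = e^(-2πi·19/20)
= cos(-2π·19/20) + i·sin(-2π·19/20)
= cos(-38π/20) + i·sin(-38π/20)

ω_20^19 = cos(-38π/20) + i·sin(-38π/20) = 0.9511+0.3090i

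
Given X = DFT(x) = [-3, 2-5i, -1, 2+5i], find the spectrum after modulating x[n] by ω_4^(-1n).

Modulation property: DFT(ω_4^(-1n)·x[n]) = X[(k-1) mod 4], so circularly shift X by 1 positions.

X[k-1] = [2+5i, -3, 2-5i, -1]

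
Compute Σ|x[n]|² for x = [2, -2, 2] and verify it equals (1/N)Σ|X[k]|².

Time domain:
Σ|x[n]|² = |2|² + |-2|² + |2|² = 12.0000

Frequency domain:
(1/3)Σ|X[k]|² = (1/3)(|2|² + |2.0000+3.4641i|² + |2.0000-3.4641i|²) = (1/3)·36.0000 = 12.0000

Both sides agree, confirming Parseval's theorem.

Σ|x[n]|² = (1/N)Σ|X[k]|² = 12.0000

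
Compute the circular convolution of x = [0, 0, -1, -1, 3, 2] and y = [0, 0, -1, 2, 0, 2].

(x ⊛ y)[n] = Σ(m=0 to 5) x[m] · y[(n-m) mod 6]

Computing each output sample:
(x ⊛ y)[0] = -5
(x ⊛ y)[1] = 2
(x ⊛ y)[2] = 2
(x ⊛ y)[3] = 6
(x ⊛ y)[4] = 5
(x ⊛ y)[5] = -1

x ⊛ y = [-5, 2, 2, 6, 5, -1]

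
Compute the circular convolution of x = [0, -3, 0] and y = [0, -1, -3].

(x ⊛ y)[n] = Σ(m=0 to 2) x[m] · y[(n-m) mod 3]

Computing each output sample:
(x ⊛ y)[0] = 9
(x ⊛ y)[1] = 0
(x ⊛ y)[2] = 3

x ⊛ y = [9, 0, 3]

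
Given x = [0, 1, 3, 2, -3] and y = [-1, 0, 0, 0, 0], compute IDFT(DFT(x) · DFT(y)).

(x ⊛ y)[n] = Σ(m=0 to 4) x[m] · y[(n-m) mod 5]

Computing each output sample:
(x ⊛ y)[0] = 0
(x ⊛ y)[1] = -1
(x ⊛ y)[2] = -3
(x ⊛ y)[3] = -2
(x ⊛ y)[4] = 3

x ⊛ y = [0, -1, -3, -2, 3]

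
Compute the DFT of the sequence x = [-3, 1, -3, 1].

X[k] = Σ(n=0 to 3) x[n] · ω_4^(nk)
where ω_4 = e^(-2πi/4)

Computing each X[k]:
X[0] = -4
X[1] = 0
X[2] = -8
X[3] = 0

X = [-4, 0, -8, 0]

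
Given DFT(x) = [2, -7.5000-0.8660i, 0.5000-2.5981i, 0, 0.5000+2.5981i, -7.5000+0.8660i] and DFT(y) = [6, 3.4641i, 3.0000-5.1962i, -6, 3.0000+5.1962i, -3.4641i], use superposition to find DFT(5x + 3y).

By linearity: DFT(5x + 3y) = 5·DFT(x) + 3·DFT(y)
= 5·[2, -7.5000-0.8660i, 0.5000-2.5981i, 0, 0.5000+2.5981i, -7.5000+0.8660i] + 3·[6, 3.4641i, 3.0000-5.1962i, -6, 3.0000+5.1962i, -3.4641i]

Computing element-wise:
Z[0] = 5·(2) + 3·(6) = 28
Z[1] = 5·(-7.5000-0.8660i) + 3·(3.4641i) = -37.5000+6.0623i
Z[2] = 5·(0.5000-2.5981i) + 3·(3.0000-5.1962i) = 11.5000-28.5791i
Z[3] = 5·(0) + 3·(-6) = -18
Z[4] = 5·(0.5000+2.5981i) + 3·(3.0000+5.1962i) = 11.5000+28.5791i
Z[5] = 5·(-7.5000+0.8660i) + 3·(-3.4641i) = -37.5000-6.0623i

DFT(5x + 3y) = 5·X + 3·Y = [28, -37.5000+6.0623i, 11.5000-28.5791i, -18, 11.5000+28.5791i, -37.5000-6.0623i]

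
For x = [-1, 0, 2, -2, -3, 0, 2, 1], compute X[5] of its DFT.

X[5] = Σ(n=0 to 7) x[n] · ω_8^(5n) where ω_8 = e^(-2πi/8)
= (-1)·ω_8^0 + (0)·ω_8^5 + (2)·ω_8^10 + (-2)·ω_8^15 + (-3)·ω_8^20 + (0)·ω_8^25 + (2)·ω_8^30 + (1)·ω_8^35

X[5] = -0.1213-2.1213i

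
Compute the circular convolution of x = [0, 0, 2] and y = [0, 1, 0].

(x ⊛ y)[n] = Σ(m=0 to 2) x[m] · y[(n-m) mod 3]

Computing each output sample:
(x ⊛ y)[0] = 2
(x ⊛ y)[1] = 0
(x ⊛ y)[2] = 0

x ⊛ y = [2, 0, 0]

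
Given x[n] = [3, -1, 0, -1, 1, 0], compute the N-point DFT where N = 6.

X[k] = Σ(n=0 to 5) x[n] · ω_6^(nk)
where ω_6 = e^(-2πi/6)

Computing each X[k]:
X[0] = 2
X[1] = 3.0000+1.7321i
X[2] = 2
X[3] = 6
X[4] = 2
X[5] = 3.0000-1.7321i

X = [2, 3.0000+1.7321i, 2, 6, 2, 3.0000-1.7321i]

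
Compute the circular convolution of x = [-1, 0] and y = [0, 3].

(x ⊛ y)[n] = Σ(m=0 to 1) x[m] · y[(n-m) mod 2]

Computing each output sample:
(x ⊛ y)[0] = 0
(x ⊛ y)[1] = -3

x ⊛ y = [0, -3]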